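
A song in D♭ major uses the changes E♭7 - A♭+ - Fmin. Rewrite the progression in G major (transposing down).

D♭ major down to G major is a diminished fifth; each chord root moves by that interval while the quality stays the same.
E♭7: root E♭ down a diminished fifth → A, giving A7.
A♭+: root A♭ down a diminished fifth → D, giving D+.
Fmin: root F down a diminished fifth → B, giving Bmin.

A7 D+ Bmin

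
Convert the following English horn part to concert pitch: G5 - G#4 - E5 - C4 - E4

Written C4 on the English horn sounds as F3, a perfect fifth lower; apply that shift to every note.
G5 gives C5
G#4 gives C#4
E5 gives A4
C4 gives F3
E4 gives A3

C5 C#4 A4 F3 A3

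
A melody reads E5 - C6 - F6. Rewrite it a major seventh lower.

F4 Db5 Gb5

E5 gives F4
C6 gives Db5
F6 gives Gb5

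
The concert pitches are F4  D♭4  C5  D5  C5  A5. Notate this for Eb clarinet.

D4 Bb3 A4 B4 A4 F#5

The Eb clarinet sounds a minor third above written, so the written part must be a minor third below concert — transpose each note down.
F4 gives D4
Db4 gives Bb3
C5 gives A4
D5 gives B4
C5 gives A4
A5 gives F#5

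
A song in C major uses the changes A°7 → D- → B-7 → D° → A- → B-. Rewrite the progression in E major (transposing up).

C#°7 F#- D#-7 F#° C#- D#-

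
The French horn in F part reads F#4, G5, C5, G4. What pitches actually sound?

B3 C5 F4 C4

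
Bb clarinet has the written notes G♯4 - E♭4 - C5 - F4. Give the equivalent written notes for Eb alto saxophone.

First find concert pitch: the Bb clarinet sounds a major second below written, so G♯4 E♭4 C5 F4 sounds F#4 Db4 Bb4 Eb4.
Then write for Eb alto saxophone: it sounds a major sixth below written, so the part must be a major sixth above concert.
F#4 → D#5
Db4 → Bb4
Bb4 → G5
Eb4 → C5

D#5 Bb4 G5 C5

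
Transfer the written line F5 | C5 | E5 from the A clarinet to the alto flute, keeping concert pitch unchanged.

First find concert pitch: the A clarinet sounds a minor third below written, so F5 C5 E5 sounds D5 A4 C#5.
Then write for alto flute: it sounds a perfect fourth below written, so the part must be a perfect fourth above concert.
D5 → G5
A4 → D5
C#5 → F#5

G5 D5 F#5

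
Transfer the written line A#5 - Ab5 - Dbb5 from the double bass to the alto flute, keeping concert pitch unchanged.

First find concert pitch: the double bass sounds a perfect octave below written, so A#5 Ab5 Dbb5 sounds A#4 Ab4 Dbb4.
Then write for alto flute: it sounds a perfect fourth below written, so the part must be a perfect fourth above concert.
A#4 → D#5
Ab4 → Db5
Dbb4 → Gbb4

D#5 Db5 Gbb4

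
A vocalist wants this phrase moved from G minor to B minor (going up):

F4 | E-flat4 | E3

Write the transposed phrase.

G minor to B minor up is a major third, so every note moves up by that interval.
F4 to A4
Eb4 to G4
E3 to G#3

A4 G4 G#3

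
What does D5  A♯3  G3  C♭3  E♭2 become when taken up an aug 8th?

D#6 A##4 G#4 C4 E3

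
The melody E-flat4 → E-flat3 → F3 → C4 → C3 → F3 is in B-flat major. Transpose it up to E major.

A4 A3 B3 F#4 F#3 B3

B-flat major to E major up is an augmented fourth, so every note moves up by that interval.
Eb4 -> A4
Eb3 -> A3
F3 -> B3
C4 -> F#4
C3 -> F#3
F3 -> B3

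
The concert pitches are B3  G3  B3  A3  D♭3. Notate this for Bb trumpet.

C#4 A3 C#4 B3 Eb3

Written C4 sounds as Bb3 on the Bb trumpet, so concert pitches are written a major second up.
B3 -> C#4
G3 -> A3
B3 -> C#4
A3 -> B3
Db3 -> Eb3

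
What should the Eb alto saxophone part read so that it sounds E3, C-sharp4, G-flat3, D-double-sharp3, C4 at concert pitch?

C#4 A#4 Eb4 B##3 A4

Written C4 sounds as Eb3 on the Eb alto saxophone, so concert pitches are written a major sixth up.
E3 to C#4
C#4 to A#4
Gb3 to Eb4
D##3 to B##3
C4 to A4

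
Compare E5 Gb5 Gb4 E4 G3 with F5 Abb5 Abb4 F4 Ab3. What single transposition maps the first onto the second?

Take the first pair: E5 → F5. E to F spans 2 letter names, so the interval is some kind of second.
E5 to F5 is 1 semitone, which makes it a minor second; the second version is higher, so the direction is up.
Checking another pair — G3 → Ab3 — gives the same interval.

up a minor second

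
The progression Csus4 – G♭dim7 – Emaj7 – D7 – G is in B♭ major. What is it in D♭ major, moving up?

B♭ major up to D♭ major is a minor third; each chord root moves by that interval while the quality stays the same.
Csus4: root C up a minor third → Eb, giving Ebsus4.
G♭dim7: root G♭ up a minor third → Bbb, giving Bbbdim7.
Emaj7: root E up a minor third → G, giving Gmaj7.
D7: root D up a minor third → F, giving F7.
G: root G up a minor third → Bb, giving Bb.

Ebsus4 Bbbdim7 Gmaj7 F7 Bb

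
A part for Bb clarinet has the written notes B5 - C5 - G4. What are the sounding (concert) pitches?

A5 Bb4 F4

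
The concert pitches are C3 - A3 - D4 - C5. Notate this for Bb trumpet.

D3 B3 E4 D5

The Bb trumpet sounds a major second below written, so the written part must be a major second above concert — transpose each note up.
C3 gives D3
A3 gives B3
D4 gives E4
C5 gives D5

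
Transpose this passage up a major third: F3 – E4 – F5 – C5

A3 G#4 A5 E5

F3 up a major third is A3.
A major third up from E4 gives G#4.
F5: a third up reaches A, and 4 semitones makes it A5.
C5 up a major third is E5.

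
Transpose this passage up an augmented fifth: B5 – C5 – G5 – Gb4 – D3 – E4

F##6 G#5 D#6 D5 A#3 B#4

B5 becomes F##6
C5 becomes G#5
G5 becomes D#6
Gb4 becomes D5
D3 becomes A#3
E4 becomes B#4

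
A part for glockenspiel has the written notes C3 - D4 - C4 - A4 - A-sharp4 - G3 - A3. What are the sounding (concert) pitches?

C5 D6 C6 A6 A#6 G5 A5

The glockenspiel sounds a perfect fifteenth above written, so transpose each written note up a perfect fifteenth.
C3 to C5
D4 to D6
C4 to C6
A4 to A6
A#4 to A#6
G3 to G5
A3 to A5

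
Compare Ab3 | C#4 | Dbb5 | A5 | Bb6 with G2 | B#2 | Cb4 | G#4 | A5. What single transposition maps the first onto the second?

down a minor ninth

Take the first pair: Ab3 → G2. A to G spans 9 letter names, so the interval is some kind of ninth.
G2 to Ab3 is 13 semitones, which makes it a minor ninth; the second version is lower, so the direction is down.
Checking another pair — Bb6 → A5 — gives the same interval.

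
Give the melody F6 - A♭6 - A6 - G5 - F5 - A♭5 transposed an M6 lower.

Ab5 Cb6 C6 Bb4 Ab4 Cb5

F6 → Ab5
Ab6 → Cb6
A6 → C6
G5 → Bb4
F5 → Ab4
Ab5 → Cb5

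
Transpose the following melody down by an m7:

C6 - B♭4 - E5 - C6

D5 C4 F#4 D5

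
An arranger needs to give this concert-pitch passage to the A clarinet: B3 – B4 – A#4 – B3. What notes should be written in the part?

Written C4 sounds as A3 on the A clarinet, so concert pitches are written a minor third up.
B3 → D4
B4 → D5
A#4 → C#5
B3 → D4

D4 D5 C#5 D4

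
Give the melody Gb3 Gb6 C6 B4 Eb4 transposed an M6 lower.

Bbb2 Bbb5 Eb5 D4 Gb3

Gb3 to Bbb2
Gb6 to Bbb5
C6 to Eb5
B4 to D4
Eb4 to Gb3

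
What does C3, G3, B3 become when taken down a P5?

F2 C3 E3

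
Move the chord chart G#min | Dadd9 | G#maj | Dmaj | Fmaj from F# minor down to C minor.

Dmin Abadd9 Dmaj Abmaj Cbmaj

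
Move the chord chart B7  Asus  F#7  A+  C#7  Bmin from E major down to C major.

G7 Fsus D7 F+ A7 Gmin

E major down to C major is a major third; each chord root moves by that interval while the quality stays the same.
B7: root B down a major third → G, giving G7.
Asus: root A down a major third → F, giving Fsus.
F#7: root F# down a major third → D, giving D7.
A+: root A down a major third → F, giving F+.
C#7: root C# down a major third → A, giving A7.
Bmin: root B down a major third → G, giving Gmin.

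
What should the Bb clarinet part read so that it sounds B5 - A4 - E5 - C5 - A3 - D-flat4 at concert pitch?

C#6 B4 F#5 D5 B3 Eb4

The Bb clarinet sounds a major second below written, so the written part must be a major second above concert — transpose each note up.
B5 → C#6
A4 → B4
E5 → F#5
C5 → D5
A3 → B3
Db4 → Eb4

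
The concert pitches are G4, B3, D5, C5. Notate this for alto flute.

C5 E4 G5 F5

The alto flute sounds a perfect fourth below written, so the written part must be a perfect fourth above concert — transpose each note up.
G4 becomes C5
B3 becomes E4
D5 becomes G5
C5 becomes F5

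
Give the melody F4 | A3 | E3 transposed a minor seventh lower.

G3 B2 F#2

F4: a seventh down reaches G, and 10 semitones makes it G3.
A minor seventh down from A3 gives B2.
E3 down a minor seventh is F#2.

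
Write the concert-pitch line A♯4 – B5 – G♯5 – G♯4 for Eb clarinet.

F##4 G#5 E#5 E#4

Written C4 sounds as Eb4 on the Eb clarinet, so concert pitches are written a minor third down.
A#4 -> F##4
B5 -> G#5
G#5 -> E#5
G#4 -> E#4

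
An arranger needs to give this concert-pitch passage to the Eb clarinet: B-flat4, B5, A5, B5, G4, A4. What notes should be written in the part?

G4 G#5 F#5 G#5 E4 F#4

The Eb clarinet sounds a minor third above written, so the written part must be a minor third below concert — transpose each note down.
Bb4 gives G4
B5 gives G#5
A5 gives F#5
B5 gives G#5
G4 gives E4
A4 gives F#4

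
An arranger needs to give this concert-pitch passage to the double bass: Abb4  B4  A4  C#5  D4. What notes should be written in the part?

Abb5 B5 A5 C#6 D5

The double bass sounds a perfect octave below written, so the written part must be a perfect octave above concert — transpose each note up.
Abb4 becomes Abb5
B4 becomes B5
A4 becomes A5
C#5 becomes C#6
D4 becomes D5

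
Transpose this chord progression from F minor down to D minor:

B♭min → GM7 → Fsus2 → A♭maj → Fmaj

F minor down to D minor is a minor third; each chord root moves by that interval while the quality stays the same.
B♭min: root B♭ down a minor third → G, giving Gmin.
GM7: root G down a minor third → E, giving EM7.
Fsus2: root F down a minor third → D, giving Dsus2.
A♭maj: root A♭ down a minor third → F, giving Fmaj.
Fmaj: root F down a minor third → D, giving Dmaj.

Gmin EM7 Dsus2 Fmaj Dmaj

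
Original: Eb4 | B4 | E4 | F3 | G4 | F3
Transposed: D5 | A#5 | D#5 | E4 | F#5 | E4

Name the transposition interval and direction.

up a major seventh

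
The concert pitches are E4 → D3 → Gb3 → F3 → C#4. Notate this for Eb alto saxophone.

Written C4 sounds as Eb3 on the Eb alto saxophone, so concert pitches are written a major sixth up.
E4 gives C#5
D3 gives B3
Gb3 gives Eb4
F3 gives D4
C#4 gives A#4

C#5 B3 Eb4 D4 A#4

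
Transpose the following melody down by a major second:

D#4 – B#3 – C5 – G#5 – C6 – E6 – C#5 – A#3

D#4 down a major second is C#4.
B#3: a second down reaches A, and 2 semitones makes it A#3.
A major second down from C5 gives Bb4.
G#5 down a major second is F#5.
C6 down a major second is Bb5.
A major second down from E6 gives D6.
A major second down from C#5 gives B4.
A#3: a second down reaches G, and 2 semitones makes it G#3.

C#4 A#3 Bb4 F#5 Bb5 D6 B4 G#3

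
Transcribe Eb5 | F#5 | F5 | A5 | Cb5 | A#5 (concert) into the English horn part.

Written C4 sounds as F3 on the English horn, so concert pitches are written a perfect fifth up.
Eb5 → Bb5
F#5 → C#6
F5 → C6
A5 → E6
Cb5 → Gb5
A#5 → E#6

Bb5 C#6 C6 E6 Gb5 E#6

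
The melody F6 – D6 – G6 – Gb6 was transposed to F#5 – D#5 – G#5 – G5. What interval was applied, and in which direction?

From F6 to F#5 is 8 letter names — an octave of some quality.
F#5 to F6 is 11 semitones, which makes it a diminished octave; the second version is lower, so the direction is down.
Checking another pair — Gb6 → G5 — gives the same interval.

down a diminished octave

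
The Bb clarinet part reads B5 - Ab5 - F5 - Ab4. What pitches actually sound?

A5 Gb5 Eb5 Gb4

The Bb clarinet sounds a major second below written, so transpose each written note down a major second.
B5 -> A5
Ab5 -> Gb5
F5 -> Eb5
Ab4 -> Gb4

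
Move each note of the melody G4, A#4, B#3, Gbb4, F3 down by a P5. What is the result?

C4 D#4 E#3 Cbb4 Bb2

G4 down a perfect fifth is C4.
A#4: a fifth down reaches D, and 7 semitones makes it D#4.
A perfect fifth down from B#3 gives E#3.
A perfect fifth down from Gbb4 gives Cbb4.
F3 down a perfect fifth is Bb2.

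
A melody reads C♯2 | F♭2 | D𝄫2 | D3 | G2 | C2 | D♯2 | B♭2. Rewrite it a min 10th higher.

E3 Abb3 Fbb3 F4 Bb3 Eb3 F#3 Db4

C#2: a tenth up reaches E, and 15 semitones makes it E3.
Fb2: a tenth up reaches A, and 15 semitones makes it Abb3.
A minor tenth up from Dbb2 gives Fbb3.
A minor tenth up from D3 gives F4.
G2: a tenth up reaches B, and 15 semitones makes it Bb3.
C2: a tenth up reaches E, and 15 semitones makes it Eb3.
D#2 up a minor tenth is F#3.
Bb2: a tenth up reaches D, and 15 semitones makes it Db4.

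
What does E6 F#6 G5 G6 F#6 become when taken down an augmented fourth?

Bb5 C6 Db5 Db6 C6

An augmented fourth down from E6 gives Bb5.
An augmented fourth down from F#6 gives C6.
G5 down an augmented fourth is Db5.
G6: a fourth down reaches D, and 6 semitones makes it Db6.
F#6: a fourth down reaches C, and 6 semitones makes it C6.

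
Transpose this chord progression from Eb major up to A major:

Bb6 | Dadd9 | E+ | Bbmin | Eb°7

E6 G#add9 A#+ Emin A°7

Eb major up to A major is an augmented fourth; each chord root moves by that interval while the quality stays the same.
Bb6: root Bb up an augmented fourth → E, giving E6.
Dadd9: root D up an augmented fourth → G#, giving G#add9.
E+: root E up an augmented fourth → A#, giving A#+.
Bbmin: root Bb up an augmented fourth → E, giving Emin.
Eb°7: root Eb up an augmented fourth → A, giving A°7.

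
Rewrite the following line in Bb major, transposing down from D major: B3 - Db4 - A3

G3 Bbb3 F3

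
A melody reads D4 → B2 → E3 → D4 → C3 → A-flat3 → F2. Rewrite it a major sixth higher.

D4 up a major sixth is B4.
B2: a sixth up reaches G, and 9 semitones makes it G#3.
A major sixth up from E3 gives C#4.
A major sixth up from D4 gives B4.
C3: a sixth up reaches A, and 9 semitones makes it A3.
Ab3: a sixth up reaches F, and 9 semitones makes it F4.
A major sixth up from F2 gives D3.

B4 G#3 C#4 B4 A3 F4 D3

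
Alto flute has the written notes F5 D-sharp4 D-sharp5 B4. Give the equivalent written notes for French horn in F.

G5 E#4 E#5 C#5

First find concert pitch: the alto flute sounds a perfect fourth below written, so F5 D-sharp4 D-sharp5 B4 sounds C5 A#3 A#4 F#4.
Then write for French horn in F: it sounds a perfect fifth below written, so the part must be a perfect fifth above concert.
C5 → G5
A#3 → E#4
A#4 → E#5
F#4 → C#5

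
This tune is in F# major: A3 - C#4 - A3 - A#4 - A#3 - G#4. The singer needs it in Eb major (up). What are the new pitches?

Gb4 Bb4 Gb4 G5 G4 F5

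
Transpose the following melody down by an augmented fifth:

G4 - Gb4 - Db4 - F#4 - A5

Cb4 Cbb4 Gbb3 Bb3 Db5

G4 to Cb4
Gb4 to Cbb4
Db4 to Gbb3
F#4 to Bb3
A5 to Db5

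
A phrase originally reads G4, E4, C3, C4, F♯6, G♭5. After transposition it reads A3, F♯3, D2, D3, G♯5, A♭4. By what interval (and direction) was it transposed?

From G4 to A3 is 7 letter names — a seventh of some quality.
A3 to G4 is 10 semitones, which makes it a minor seventh; the second version is lower, so the direction is down.
Checking another pair — Gb5 → Ab4 — gives the same interval.

down a minor seventh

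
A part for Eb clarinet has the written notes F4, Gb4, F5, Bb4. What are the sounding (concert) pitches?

Written C4 on the Eb clarinet sounds as Eb4, a minor third higher; apply that shift to every note.
F4 → Ab4
Gb4 → Bbb4
F5 → Ab5
Bb4 → Db5

Ab4 Bbb4 Ab5 Db5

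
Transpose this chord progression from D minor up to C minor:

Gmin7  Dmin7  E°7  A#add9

Fmin7 Cmin7 D°7 G#add9

D minor up to C minor is a minor seventh; each chord root moves by that interval while the quality stays the same.
Gmin7: root G up a minor seventh → F, giving Fmin7.
Dmin7: root D up a minor seventh → C, giving Cmin7.
E°7: root E up a minor seventh → D, giving D°7.
A#add9: root A# up a minor seventh → G#, giving G#add9.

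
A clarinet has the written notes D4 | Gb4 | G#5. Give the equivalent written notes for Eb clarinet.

G#3 C4 C##5

First find concert pitch: the A clarinet sounds a minor third below written, so D4 Gb4 G#5 sounds B3 Eb4 E#5.
Then write for Eb clarinet: it sounds a minor third above written, so the part must be a minor third below concert.
B3 → G#3
Eb4 → C4
E#5 → C##5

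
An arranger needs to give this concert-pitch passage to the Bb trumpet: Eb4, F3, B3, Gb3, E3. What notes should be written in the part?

The Bb trumpet sounds a major second below written, so the written part must be a major second above concert — transpose each note up.
Eb4 to F4
F3 to G3
B3 to C#4
Gb3 to Ab3
E3 to F#3

F4 G3 C#4 Ab3 F#3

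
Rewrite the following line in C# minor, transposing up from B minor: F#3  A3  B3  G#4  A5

G#3 B3 C#4 A#4 B5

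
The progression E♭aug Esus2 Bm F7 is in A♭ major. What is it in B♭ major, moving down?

Faug F#sus2 C#m G7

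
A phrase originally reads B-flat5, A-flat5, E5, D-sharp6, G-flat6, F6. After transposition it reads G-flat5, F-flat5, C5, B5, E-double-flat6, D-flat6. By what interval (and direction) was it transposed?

down a major third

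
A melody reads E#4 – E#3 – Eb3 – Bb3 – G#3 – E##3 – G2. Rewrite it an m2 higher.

A minor second up from E#4 gives F#4.
A minor second up from E#3 gives F#3.
Eb3: a second up reaches F, and 1 semitone makes it Fb3.
Bb3: a second up reaches C, and 1 semitone makes it Cb4.
G#3: a second up reaches A, and 1 semitone makes it A3.
E##3: a second up reaches F, and 1 semitone makes it F##3.
G2: a second up reaches A, and 1 semitone makes it Ab2.

F#4 F#3 Fb3 Cb4 A3 F##3 Ab2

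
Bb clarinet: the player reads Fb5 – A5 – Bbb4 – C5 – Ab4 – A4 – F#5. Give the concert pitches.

Ebb5 G5 Abb4 Bb4 Gb4 G4 E5

The Bb clarinet sounds a major second below written, so transpose each written note down a major second.
Fb5 → Ebb5
A5 → G5
Bbb4 → Abb4
C5 → Bb4
Ab4 → Gb4
A4 → G4
F#5 → E5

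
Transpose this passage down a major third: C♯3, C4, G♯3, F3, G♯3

A2 Ab3 E3 Db3 E3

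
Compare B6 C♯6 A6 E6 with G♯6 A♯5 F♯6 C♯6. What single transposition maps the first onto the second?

down a minor third

From B6 to G#6 is 3 letter names — a third of some quality.
G#6 to B6 is 3 semitones, which makes it a minor third; the second version is lower, so the direction is down.
Checking another pair — E6 → C#6 — gives the same interval.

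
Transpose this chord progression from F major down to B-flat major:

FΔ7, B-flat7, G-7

BbΔ7 Eb7 C-7

F major down to B-flat major is a perfect fifth; each chord root moves by that interval while the quality stays the same.
FΔ7: root F down a perfect fifth → Bb, giving BbΔ7.
B-flat7: root B-flat down a perfect fifth → Eb, giving Eb7.
G-7: root G down a perfect fifth → C, giving C-7.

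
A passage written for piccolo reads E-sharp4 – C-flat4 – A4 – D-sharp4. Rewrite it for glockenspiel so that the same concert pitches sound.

First find concert pitch: the piccolo sounds a perfect octave above written, so E-sharp4 C-flat4 A4 D-sharp4 sounds E#5 Cb5 A5 D#5.
Then write for glockenspiel: it sounds a perfect fifteenth above written, so the part must be a perfect fifteenth below concert.
E#5 → E#3
Cb5 → Cb3
A5 → A3
D#5 → D#3

E#3 Cb3 A3 D#3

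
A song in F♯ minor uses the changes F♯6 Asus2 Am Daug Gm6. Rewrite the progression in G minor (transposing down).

G6 Bbsus2 Bbm Ebaug Abm6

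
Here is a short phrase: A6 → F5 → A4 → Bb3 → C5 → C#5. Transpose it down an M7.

A6: a seventh down reaches B, and 11 semitones makes it Bb5.
F5: a seventh down reaches G, and 11 semitones makes it Gb4.
A4 down a major seventh is Bb3.
Bb3 down a major seventh is Cb3.
C5 down a major seventh is Db4.
C#5: a seventh down reaches D, and 11 semitones makes it D4.

Bb5 Gb4 Bb3 Cb3 Db4 D4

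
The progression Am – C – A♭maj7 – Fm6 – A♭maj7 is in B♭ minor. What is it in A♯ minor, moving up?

G##m B# G#maj7 E#m6 G#maj7

B♭ minor up to A♯ minor is an augmented seventh; each chord root moves by that interval while the quality stays the same.
Am: root A up an augmented seventh → G##, giving G##m.
C: root C up an augmented seventh → B#, giving B#.
A♭maj7: root A♭ up an augmented seventh → G#, giving G#maj7.
Fm6: root F up an augmented seventh → E#, giving E#m6.
A♭maj7: root A♭ up an augmented seventh → G#, giving G#maj7.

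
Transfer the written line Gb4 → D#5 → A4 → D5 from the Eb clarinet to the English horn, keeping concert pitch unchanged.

First find concert pitch: the Eb clarinet sounds a minor third above written, so Gb4 D#5 A4 D5 sounds Bbb4 F#5 C5 F5.
Then write for English horn: it sounds a perfect fifth below written, so the part must be a perfect fifth above concert.
Bbb4 → Fb5
F#5 → C#6
C5 → G5
F5 → C6

Fb5 C#6 G5 C6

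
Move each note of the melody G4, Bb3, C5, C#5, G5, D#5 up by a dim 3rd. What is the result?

Bbb4 Dbb4 Ebb5 Eb5 Bbb5 F5

G4: a third up reaches B, and 2 semitones makes it Bbb4.
Bb3: a third up reaches D, and 2 semitones makes it Dbb4.
C5: a third up reaches E, and 2 semitones makes it Ebb5.
C#5: a third up reaches E, and 2 semitones makes it Eb5.
G5 up a diminished third is Bbb5.
A diminished third up from D#5 gives F5.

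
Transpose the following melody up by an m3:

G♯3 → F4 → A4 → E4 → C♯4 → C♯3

B3 Ab4 C5 G4 E4 E3

G#3 gives B3
F4 gives Ab4
A4 gives C5
E4 gives G4
C#4 gives E4
C#3 gives E3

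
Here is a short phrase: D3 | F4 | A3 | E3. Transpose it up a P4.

G3 Bb4 D4 A3

D3 -> G3
F4 -> Bb4
A3 -> D4
E3 -> A3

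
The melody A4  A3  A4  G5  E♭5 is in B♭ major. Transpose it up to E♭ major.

From B♭ up to E♭ is a perfect fourth; apply that to each pitch.
A4 -> D5
A3 -> D4
A4 -> D5
G5 -> C6
Eb5 -> Ab5

D5 D4 D5 C6 Ab5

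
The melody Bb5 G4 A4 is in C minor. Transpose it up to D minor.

C6 A4 B4

From C up to D is a major second; apply that to each pitch.
Bb5 gives C6
G4 gives A4
A4 gives B4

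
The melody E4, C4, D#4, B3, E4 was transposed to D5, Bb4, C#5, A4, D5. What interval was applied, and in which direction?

up a minor seventh

Take the first pair: E4 → D5. E to D spans 7 letter names, so the interval is some kind of seventh.
E4 to D5 is 10 semitones, which makes it a minor seventh; the second version is higher, so the direction is up.
Checking another pair — E4 → D5 — gives the same interval.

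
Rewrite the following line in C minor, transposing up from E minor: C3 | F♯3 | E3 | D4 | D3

Ab3 D4 C4 Bb4 Bb3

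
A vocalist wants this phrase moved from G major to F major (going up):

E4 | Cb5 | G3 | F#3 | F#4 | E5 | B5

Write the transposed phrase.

D5 Bbb5 F4 E4 E5 D6 A6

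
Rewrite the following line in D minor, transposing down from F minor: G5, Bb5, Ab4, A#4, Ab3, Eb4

E5 G5 F4 F##4 F3 C4

F minor to D minor down is a minor third, so every note moves down by that interval.
G5 → E5
Bb5 → G5
Ab4 → F4
A#4 → F##4
Ab3 → F3
Eb4 → C4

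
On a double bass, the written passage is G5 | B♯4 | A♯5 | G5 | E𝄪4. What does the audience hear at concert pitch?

G4 B#3 A#4 G4 E##3

Written C4 on the double bass sounds as C3, a perfect octave lower; apply that shift to every note.
G5 becomes G4
B#4 becomes B#3
A#5 becomes A#4
G5 becomes G4
E##4 becomes E##3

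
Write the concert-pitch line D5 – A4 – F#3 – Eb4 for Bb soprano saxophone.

E5 B4 G#3 F4

The Bb soprano saxophone sounds a major second below written, so the written part must be a major second above concert — transpose each note up.
D5 gives E5
A4 gives B4
F#3 gives G#3
Eb4 gives F4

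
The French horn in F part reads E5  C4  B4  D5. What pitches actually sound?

A4 F3 E4 G4

The French horn in F sounds a perfect fifth below written, so transpose each written note down a perfect fifth.
E5 -> A4
C4 -> F3
B4 -> E4
D5 -> G4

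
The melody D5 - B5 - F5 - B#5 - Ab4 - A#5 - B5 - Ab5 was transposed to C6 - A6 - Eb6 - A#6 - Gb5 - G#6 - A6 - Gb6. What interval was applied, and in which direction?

Take the first pair: D5 → C6. D to C spans 7 letter names, so the interval is some kind of seventh.
D5 to C6 is 10 semitones, which makes it a minor seventh; the second version is higher, so the direction is up.
Checking another pair — Ab5 → Gb6 — gives the same interval.

up a minor seventh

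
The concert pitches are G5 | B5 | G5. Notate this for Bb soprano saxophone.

A5 C#6 A5

Written C4 sounds as Bb3 on the Bb soprano saxophone, so concert pitches are written a major second up.
G5 to A5
B5 to C#6
G5 to A5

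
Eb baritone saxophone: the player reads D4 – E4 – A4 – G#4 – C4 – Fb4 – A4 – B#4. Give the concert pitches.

F2 G2 C3 B2 Eb2 Abb2 C3 D#3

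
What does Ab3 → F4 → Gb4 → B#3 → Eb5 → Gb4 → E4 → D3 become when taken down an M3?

Fb3 Db4 Ebb4 G#3 Cb5 Ebb4 C4 Bb2

Ab3 to Fb3
F4 to Db4
Gb4 to Ebb4
B#3 to G#3
Eb5 to Cb5
Gb4 to Ebb4
E4 to C4
D3 to Bb2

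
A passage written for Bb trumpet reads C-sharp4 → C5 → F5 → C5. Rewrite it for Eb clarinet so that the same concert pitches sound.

First find concert pitch: the Bb trumpet sounds a major second below written, so C-sharp4 C5 F5 C5 sounds B3 Bb4 Eb5 Bb4.
Then write for Eb clarinet: it sounds a minor third above written, so the part must be a minor third below concert.
B3 → G#3
Bb4 → G4
Eb5 → C5
Bb4 → G4

G#3 G4 C5 G4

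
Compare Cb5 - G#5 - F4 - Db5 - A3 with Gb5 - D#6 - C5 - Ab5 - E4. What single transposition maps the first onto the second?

up a perfect fifth

From Cb5 to Gb5 is 5 letter names — a fifth of some quality.
Cb5 to Gb5 is 7 semitones, which makes it a perfect fifth; the second version is higher, so the direction is up.
Checking another pair — A3 → E4 — gives the same interval.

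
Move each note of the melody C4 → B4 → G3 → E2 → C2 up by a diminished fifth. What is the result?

Gb4 F5 Db4 Bb2 Gb2

C4 to Gb4
B4 to F5
G3 to Db4
E2 to Bb2
C2 to Gb2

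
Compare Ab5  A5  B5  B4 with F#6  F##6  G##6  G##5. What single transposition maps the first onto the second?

up an augmented sixth

Take the first pair: Ab5 → F#6. A to F spans 6 letter names, so the interval is some kind of sixth.
Ab5 to F#6 is 10 semitones, which makes it an augmented sixth; the second version is higher, so the direction is up.
Checking another pair — B4 → G##5 — gives the same interval.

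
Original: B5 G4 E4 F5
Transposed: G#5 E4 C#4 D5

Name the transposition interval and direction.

down a minor third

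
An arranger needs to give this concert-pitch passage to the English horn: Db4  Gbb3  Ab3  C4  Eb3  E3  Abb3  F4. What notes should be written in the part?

Ab4 Dbb4 Eb4 G4 Bb3 B3 Ebb4 C5

Written C4 sounds as F3 on the English horn, so concert pitches are written a perfect fifth up.
Db4 → Ab4
Gbb3 → Dbb4
Ab3 → Eb4
C4 → G4
Eb3 → Bb3
E3 → B3
Abb3 → Ebb4
F4 → C5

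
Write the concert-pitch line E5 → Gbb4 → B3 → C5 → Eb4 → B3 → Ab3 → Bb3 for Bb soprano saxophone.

F#5 Abb4 C#4 D5 F4 C#4 Bb3 C4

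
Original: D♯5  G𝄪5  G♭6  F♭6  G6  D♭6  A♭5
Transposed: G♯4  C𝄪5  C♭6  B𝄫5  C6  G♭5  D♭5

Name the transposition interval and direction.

down a perfect fifth

From D#5 to G#4 is 5 letter names — a fifth of some quality.
G#4 to D#5 is 7 semitones, which makes it a perfect fifth; the second version is lower, so the direction is down.
Checking another pair — Ab5 → Db5 — gives the same interval.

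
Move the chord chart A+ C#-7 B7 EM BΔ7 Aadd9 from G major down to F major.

G+ B-7 A7 DM AΔ7 Gadd9

G major down to F major is a major second; each chord root moves by that interval while the quality stays the same.
A+: root A down a major second → G, giving G+.
C#-7: root C# down a major second → B, giving B-7.
B7: root B down a major second → A, giving A7.
EM: root E down a major second → D, giving DM.
BΔ7: root B down a major second → A, giving AΔ7.
Aadd9: root A down a major second → G, giving Gadd9.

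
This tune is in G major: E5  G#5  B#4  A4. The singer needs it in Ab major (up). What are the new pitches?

F5 A5 C#5 Bb4

G major to Ab major up is a minor second, so every note moves up by that interval.
E5 to F5
G#5 to A5
B#4 to C#5
A4 to Bb4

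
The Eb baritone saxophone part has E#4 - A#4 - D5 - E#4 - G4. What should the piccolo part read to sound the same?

G#1 C#2 F2 G#1 Bb1

First find concert pitch: the Eb baritone saxophone sounds a major thirteenth below written, so E#4 A#4 D5 E#4 G4 sounds G#2 C#3 F3 G#2 Bb2.
Then write for piccolo: it sounds a perfect octave above written, so the part must be a perfect octave below concert.
G#2 → G#1
C#3 → C#2
F3 → F2
G#2 → G#1
Bb2 → Bb1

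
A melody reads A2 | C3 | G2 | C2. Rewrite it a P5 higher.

A2 gives E3
C3 gives G3
G2 gives D3
C2 gives G2

E3 G3 D3 G2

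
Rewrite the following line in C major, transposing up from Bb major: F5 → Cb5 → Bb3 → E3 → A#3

G5 Db5 C4 F#3 B#3

Bb major to C major up is a major second, so every note moves up by that interval.
F5 gives G5
Cb5 gives Db5
Bb3 gives C4
E3 gives F#3
A#3 gives B#3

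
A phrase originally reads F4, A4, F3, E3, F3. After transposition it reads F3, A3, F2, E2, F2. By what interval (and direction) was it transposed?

down a perfect octave

From F4 to F3 is 8 letter names — an octave of some quality.
F3 to F4 is 12 semitones, which makes it a perfect octave; the second version is lower, so the direction is down.
Checking another pair — F3 → F2 — gives the same interval.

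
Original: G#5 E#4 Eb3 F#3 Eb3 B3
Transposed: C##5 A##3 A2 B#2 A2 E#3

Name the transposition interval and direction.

down a diminished fifth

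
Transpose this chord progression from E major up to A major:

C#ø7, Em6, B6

E major up to A major is a perfect fourth; each chord root moves by that interval while the quality stays the same.
C#ø7: root C# up a perfect fourth → F#, giving F#ø7.
Em6: root E up a perfect fourth → A, giving Am6.
B6: root B up a perfect fourth → E, giving E6.

F#ø7 Am6 E6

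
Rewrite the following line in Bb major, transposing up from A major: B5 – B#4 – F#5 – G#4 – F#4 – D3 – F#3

C6 C#5 G5 A4 G4 Eb3 G3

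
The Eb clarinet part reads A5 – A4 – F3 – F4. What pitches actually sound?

C6 C5 Ab3 Ab4

The Eb clarinet sounds a minor third above written, so transpose each written note up a minor third.
A5 → C6
A4 → C5
F3 → Ab3
F4 → Ab4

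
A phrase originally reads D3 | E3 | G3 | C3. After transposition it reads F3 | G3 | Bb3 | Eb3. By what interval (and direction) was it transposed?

up a minor third

From D3 to F3 is 3 letter names — a third of some quality.
D3 to F3 is 3 semitones, which makes it a minor third; the second version is higher, so the direction is up.
Checking another pair — C3 → Eb3 — gives the same interval.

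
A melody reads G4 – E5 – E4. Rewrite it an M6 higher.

G4: a sixth up reaches E, and 9 semitones makes it E5.
E5 up a major sixth is C#6.
E4: a sixth up reaches C, and 9 semitones makes it C#5.

E5 C#6 C#5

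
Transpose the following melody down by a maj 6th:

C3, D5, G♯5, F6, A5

Eb2 F4 B4 Ab5 C5

C3 down a major sixth is Eb2.
D5: a sixth down reaches F, and 9 semitones makes it F4.
A major sixth down from G#5 gives B4.
A major sixth down from F6 gives Ab5.
A major sixth down from A5 gives C5.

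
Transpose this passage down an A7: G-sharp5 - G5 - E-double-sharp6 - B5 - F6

G#5 gives Ab4
G5 gives Abb4
E##6 gives F#5
B5 gives Cb5
F6 gives Gbb5

Ab4 Abb4 F#5 Cb5 Gbb5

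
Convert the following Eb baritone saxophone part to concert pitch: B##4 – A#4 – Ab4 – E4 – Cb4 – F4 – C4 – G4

D##3 C#3 Cb3 G2 Ebb2 Ab2 Eb2 Bb2

The Eb baritone saxophone sounds a major thirteenth below written, so transpose each written note down a major thirteenth.
B##4 becomes D##3
A#4 becomes C#3
Ab4 becomes Cb3
E4 becomes G2
Cb4 becomes Ebb2
F4 becomes Ab2
C4 becomes Eb2
G4 becomes Bb2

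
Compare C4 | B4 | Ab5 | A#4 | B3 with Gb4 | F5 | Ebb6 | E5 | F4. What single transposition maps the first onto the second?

up a diminished fifth

Take the first pair: C4 → Gb4. C to G spans 5 letter names, so the interval is some kind of fifth.
C4 to Gb4 is 6 semitones, which makes it a diminished fifth; the second version is higher, so the direction is up.
Checking another pair — B3 → F4 — gives the same interval.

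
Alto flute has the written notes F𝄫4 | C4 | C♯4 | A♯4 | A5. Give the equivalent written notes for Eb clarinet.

Abb3 E3 E#3 C##4 C#5

First find concert pitch: the alto flute sounds a perfect fourth below written, so F𝄫4 C4 C♯4 A♯4 A5 sounds Cbb4 G3 G#3 E#4 E5.
Then write for Eb clarinet: it sounds a minor third above written, so the part must be a minor third below concert.
Cbb4 → Abb3
G3 → E3
G#3 → E#3
E#4 → C##4
E5 → C#5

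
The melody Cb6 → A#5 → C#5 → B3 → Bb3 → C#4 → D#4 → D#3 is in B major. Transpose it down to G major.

Abb5 F#5 A4 G3 Gb3 A3 B3 B2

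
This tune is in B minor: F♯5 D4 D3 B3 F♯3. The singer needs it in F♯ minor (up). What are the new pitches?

C#6 A4 A3 F#4 C#4

B minor to F♯ minor up is a perfect fifth, so every note moves up by that interval.
F#5 to C#6
D4 to A4
D3 to A3
B3 to F#4
F#3 to C#4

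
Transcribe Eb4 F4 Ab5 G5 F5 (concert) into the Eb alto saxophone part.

C5 D5 F6 E6 D6

The Eb alto saxophone sounds a major sixth below written, so the written part must be a major sixth above concert — transpose each note up.
Eb4 becomes C5
F4 becomes D5
Ab5 becomes F6
G5 becomes E6
F5 becomes D6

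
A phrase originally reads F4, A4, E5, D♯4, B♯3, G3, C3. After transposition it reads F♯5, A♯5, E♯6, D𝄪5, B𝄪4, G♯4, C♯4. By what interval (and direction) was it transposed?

From F4 to F#5 is 8 letter names — an octave of some quality.
F4 to F#5 is 13 semitones, which makes it an augmented octave; the second version is higher, so the direction is up.
Checking another pair — C3 → C#4 — gives the same interval.

up an augmented octave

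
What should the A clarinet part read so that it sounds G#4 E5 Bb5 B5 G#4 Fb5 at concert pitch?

B4 G5 Db6 D6 B4 Abb5

The A clarinet sounds a minor third below written, so the written part must be a minor third above concert — transpose each note up.
G#4 becomes B4
E5 becomes G5
Bb5 becomes Db6
B5 becomes D6
G#4 becomes B4
Fb5 becomes Abb5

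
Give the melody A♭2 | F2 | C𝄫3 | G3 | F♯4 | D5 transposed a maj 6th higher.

F3 D3 Abb3 E4 D#5 B5

Ab2: a sixth up reaches F, and 9 semitones makes it F3.
F2 up a major sixth is D3.
Cbb3 up a major sixth is Abb3.
G3: a sixth up reaches E, and 9 semitones makes it E4.
F#4: a sixth up reaches D, and 9 semitones makes it D#5.
A major sixth up from D5 gives B5.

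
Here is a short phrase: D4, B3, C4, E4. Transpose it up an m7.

C5 A4 Bb4 D5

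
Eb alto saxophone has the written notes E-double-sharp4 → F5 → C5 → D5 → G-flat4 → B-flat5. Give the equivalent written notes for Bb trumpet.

First find concert pitch: the Eb alto saxophone sounds a major sixth below written, so E-double-sharp4 F5 C5 D5 G-flat4 B-flat5 sounds G##3 Ab4 Eb4 F4 Bbb3 Db5.
Then write for Bb trumpet: it sounds a major second below written, so the part must be a major second above concert.
G##3 → A##3
Ab4 → Bb4
Eb4 → F4
F4 → G4
Bbb3 → Cb4
Db5 → Eb5

A##3 Bb4 F4 G4 Cb4 Eb5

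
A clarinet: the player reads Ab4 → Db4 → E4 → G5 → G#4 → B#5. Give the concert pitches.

Written C4 on the A clarinet sounds as A3, a minor third lower; apply that shift to every note.
Ab4 -> F4
Db4 -> Bb3
E4 -> C#4
G5 -> E5
G#4 -> E#4
B#5 -> G##5

F4 Bb3 C#4 E5 E#4 G##5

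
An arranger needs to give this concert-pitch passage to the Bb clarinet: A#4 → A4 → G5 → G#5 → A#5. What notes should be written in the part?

B#4 B4 A5 A#5 B#5

The Bb clarinet sounds a major second below written, so the written part must be a major second above concert — transpose each note up.
A#4 to B#4
A4 to B4
G5 to A5
G#5 to A#5
A#5 to B#5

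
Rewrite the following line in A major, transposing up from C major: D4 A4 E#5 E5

C major to A major up is a major sixth, so every note moves up by that interval.
D4 becomes B4
A4 becomes F#5
E#5 becomes C##6
E5 becomes C#6

B4 F#5 C##6 C#6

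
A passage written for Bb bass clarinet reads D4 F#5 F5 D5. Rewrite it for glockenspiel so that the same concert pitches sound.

C1 E2 Eb2 C2

First find concert pitch: the Bb bass clarinet sounds a major ninth below written, so D4 F#5 F5 D5 sounds C3 E4 Eb4 C4.
Then write for glockenspiel: it sounds a perfect fifteenth above written, so the part must be a perfect fifteenth below concert.
C3 → C1
E4 → E2
Eb4 → Eb2
C4 → C2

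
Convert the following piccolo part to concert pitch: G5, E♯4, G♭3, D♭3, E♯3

G6 E#5 Gb4 Db4 E#4

The piccolo sounds a perfect octave above written, so transpose each written note up a perfect octave.
G5 gives G6
E#4 gives E#5
Gb3 gives Gb4
Db3 gives Db4
E#3 gives E#4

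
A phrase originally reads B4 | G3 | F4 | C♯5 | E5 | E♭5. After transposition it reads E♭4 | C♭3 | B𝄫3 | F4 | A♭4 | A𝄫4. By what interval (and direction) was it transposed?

down an augmented fifth

Take the first pair: B4 → Eb4. B to E spans 5 letter names, so the interval is some kind of fifth.
Eb4 to B4 is 8 semitones, which makes it an augmented fifth; the second version is lower, so the direction is down.
Checking another pair — Eb5 → Abb4 — gives the same interval.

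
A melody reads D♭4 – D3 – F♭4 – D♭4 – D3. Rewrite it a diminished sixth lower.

A diminished sixth down from Db4 gives F#3.
D3: a sixth down reaches F, and 7 semitones makes it F##2.
Fb4: a sixth down reaches A, and 7 semitones makes it A3.
Db4: a sixth down reaches F, and 7 semitones makes it F#3.
D3 down a diminished sixth is F##2.

F#3 F##2 A3 F#3 F##2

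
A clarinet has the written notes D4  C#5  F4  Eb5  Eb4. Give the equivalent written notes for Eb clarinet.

First find concert pitch: the A clarinet sounds a minor third below written, so D4 C#5 F4 Eb5 Eb4 sounds B3 A#4 D4 C5 C4.
Then write for Eb clarinet: it sounds a minor third above written, so the part must be a minor third below concert.
B3 → G#3
A#4 → F##4
D4 → B3
C5 → A4
C4 → A3

G#3 F##4 B3 A4 A3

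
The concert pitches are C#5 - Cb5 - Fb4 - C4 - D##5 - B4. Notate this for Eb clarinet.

Written C4 sounds as Eb4 on the Eb clarinet, so concert pitches are written a minor third down.
C#5 gives A#4
Cb5 gives Ab4
Fb4 gives Db4
C4 gives A3
D##5 gives B##4
B4 gives G#4

A#4 Ab4 Db4 A3 B##4 G#4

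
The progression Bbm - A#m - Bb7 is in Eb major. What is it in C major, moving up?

Eb major up to C major is a major sixth; each chord root moves by that interval while the quality stays the same.
Bbm: root Bb up a major sixth → G, giving Gm.
A#m: root A# up a major sixth → F##, giving F##m.
Bb7: root Bb up a major sixth → G, giving G7.

Gm F##m G7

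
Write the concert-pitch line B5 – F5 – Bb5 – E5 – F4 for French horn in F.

Written C4 sounds as F3 on the French horn in F, so concert pitches are written a perfect fifth up.
B5 to F#6
F5 to C6
Bb5 to F6
E5 to B5
F4 to C5

F#6 C6 F6 B5 C5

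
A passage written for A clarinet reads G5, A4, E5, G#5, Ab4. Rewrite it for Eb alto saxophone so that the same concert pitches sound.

First find concert pitch: the A clarinet sounds a minor third below written, so G5 A4 E5 G#5 Ab4 sounds E5 F#4 C#5 E#5 F4.
Then write for Eb alto saxophone: it sounds a major sixth below written, so the part must be a major sixth above concert.
E5 → C#6
F#4 → D#5
C#5 → A#5
E#5 → C##6
F4 → D5

C#6 D#5 A#5 C##6 D5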